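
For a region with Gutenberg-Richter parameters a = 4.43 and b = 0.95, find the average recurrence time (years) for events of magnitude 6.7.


log10(N) = 4.43 - 0.95*6.7 = -1.935
N = 10^-1.935 = 0.011614
T = 1/N = 1/0.011614 = 86.0994 years

86.0994


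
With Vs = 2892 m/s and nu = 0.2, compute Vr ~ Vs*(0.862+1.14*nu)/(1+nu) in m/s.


Numerator factor = 0.862 + 1.14*0.2 = 1.09
Denominator = 1 + 0.2 = 1.2
Vr = 2892 * 1.09 / 1.2 = 2626.9 m/s

2626.9


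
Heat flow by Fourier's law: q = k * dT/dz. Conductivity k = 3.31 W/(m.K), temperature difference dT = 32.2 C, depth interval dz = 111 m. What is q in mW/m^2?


q = k * dT / dz * 1000
= 3.31 * 32.2 / 111 * 1000
= 0.960198 * 1000
= 960.1982 mW/m^2

960.1982


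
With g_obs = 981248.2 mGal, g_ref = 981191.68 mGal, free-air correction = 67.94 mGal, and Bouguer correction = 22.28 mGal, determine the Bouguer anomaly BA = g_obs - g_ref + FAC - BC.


BA = g_obs - g_ref + FAC - BC
= 981248.2 - 981191.68 + 67.94 - 22.28
= 102.18 mGal

102.18


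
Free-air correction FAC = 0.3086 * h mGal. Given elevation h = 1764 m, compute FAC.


FAC = 0.3086 * h
= 0.3086 * 1764
= 544.3704 mGal

544.3704


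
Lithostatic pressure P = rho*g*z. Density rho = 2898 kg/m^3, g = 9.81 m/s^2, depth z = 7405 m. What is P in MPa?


P = rho * g * z / 1e6
= 2898 * 9.81 * 7405 / 1e6
= 210519558.9 / 1e6
= 210.5196 MPa

210.5196


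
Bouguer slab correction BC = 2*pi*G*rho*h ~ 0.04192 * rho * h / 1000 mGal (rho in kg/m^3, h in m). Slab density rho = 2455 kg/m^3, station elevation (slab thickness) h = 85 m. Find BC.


BC = 0.04192 * rho * h / 1000
= 0.04192 * 2455 * 85 / 1000
= 8.7477 mGal

8.7477


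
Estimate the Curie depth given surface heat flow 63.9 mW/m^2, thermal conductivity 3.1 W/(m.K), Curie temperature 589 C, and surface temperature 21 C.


T_Curie - T_surf = 589 - 21 = 568 C
Convert q to W/m^2: 63.9 mW/m^2 = 0.0639 W/m^2
d = 568 * 3.1 / 0.0639 = 27555.56 m

27555.56


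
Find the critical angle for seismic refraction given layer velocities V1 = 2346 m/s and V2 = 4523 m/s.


V1/V2 = 2346/4523 = 0.518682
theta_c = arcsin(0.518682) = 31.2439 degrees

31.2439


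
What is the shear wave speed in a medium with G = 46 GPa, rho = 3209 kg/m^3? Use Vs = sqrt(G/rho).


Convert G to Pa: G = 46e9 Pa
Compute G/rho = 46e9 / 3209 = 14334683.7021
Vs = sqrt(14334683.7021) = 3786.12 m/s

3786.12


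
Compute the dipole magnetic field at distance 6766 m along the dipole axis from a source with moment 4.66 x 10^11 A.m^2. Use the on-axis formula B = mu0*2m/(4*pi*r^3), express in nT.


m = 4.66 x 10^11 = 466000000000 A.m^2
2m = 932000000000 A.m^2
r^3 = 6766^3 = 309739063096
B = (4pi*10^-7) * 932000000000 / (4*pi * 309739063096) * 1e9
= 1171185.741258 / 3892295860608.72 * 1e9
= 300.8984 nT

300.8984


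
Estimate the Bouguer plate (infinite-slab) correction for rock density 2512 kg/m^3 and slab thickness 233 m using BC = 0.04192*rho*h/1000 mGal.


BC = 0.04192 * rho * h / 1000
= 0.04192 * 2512 * 233 / 1000
= 24.5356 mGal

24.5356


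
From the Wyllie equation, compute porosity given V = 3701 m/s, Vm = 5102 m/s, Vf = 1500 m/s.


1/V - 1/Vm = 1/3701 - 1/5102 = 7.42e-05
1/Vf - 1/Vm = 1/1500 - 1/5102 = 0.00047067
phi = 7.42e-05 / 0.00047067 = 0.1576

0.1576


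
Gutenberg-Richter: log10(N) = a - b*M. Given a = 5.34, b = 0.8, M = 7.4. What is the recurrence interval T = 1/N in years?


log10(N) = 5.34 - 0.8*7.4 = -0.58
N = 10^-0.58 = 0.263027
T = 1/N = 1/0.263027 = 3.8019 years

3.8019


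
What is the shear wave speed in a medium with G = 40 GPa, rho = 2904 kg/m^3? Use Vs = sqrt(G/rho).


Convert G to Pa: G = 40e9 Pa
Compute G/rho = 40e9 / 2904 = 13774104.6832
Vs = sqrt(13774104.6832) = 3711.35 m/s

3711.35


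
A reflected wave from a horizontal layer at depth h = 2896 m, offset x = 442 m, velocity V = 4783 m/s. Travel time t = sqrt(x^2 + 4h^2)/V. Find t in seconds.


x^2 + 4h^2 = 442^2 + 4*2896^2 = 195364 + 33547264 = 33742628
sqrt(33742628) = 5808.8405
t = 5808.8405 / 4783 = 1.2145 s

1.2145


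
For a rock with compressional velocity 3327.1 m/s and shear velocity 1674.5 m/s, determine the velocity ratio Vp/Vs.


Vp/Vs = 3327.1 / 1674.5
= 1.9869

1.9869


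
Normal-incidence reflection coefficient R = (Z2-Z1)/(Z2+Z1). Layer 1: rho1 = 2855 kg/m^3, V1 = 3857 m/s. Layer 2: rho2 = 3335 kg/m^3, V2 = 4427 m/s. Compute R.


Z1 = 2855 * 3857 = 11011735
Z2 = 3335 * 4427 = 14764045
R = (14764045 - 11011735) / (14764045 + 11011735) = 3752310 / 25775780 = 0.1456

0.1456


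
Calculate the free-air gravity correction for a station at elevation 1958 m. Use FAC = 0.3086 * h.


FAC = 0.3086 * h
= 0.3086 * 1958
= 604.2388 mGal

604.2388


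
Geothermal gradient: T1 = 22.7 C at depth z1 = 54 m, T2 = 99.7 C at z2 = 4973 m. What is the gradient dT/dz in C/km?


dT = 99.7 - 22.7 = 77.0 C
dz = 4973 - 54 = 4919 m
gradient = dT/dz * 1000 = 77.0/4919 * 1000 = 15.6536 C/km

15.6536


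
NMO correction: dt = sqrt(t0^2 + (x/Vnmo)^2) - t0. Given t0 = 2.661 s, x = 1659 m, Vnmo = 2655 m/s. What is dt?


x/Vnmo = 1659/2655 = 0.624859
(x/Vnmo)^2 = 0.390448
t0^2 = 7.080921
sqrt(7.080921 + 0.390448) = 2.733381
dt = 2.733381 - 2.661 = 0.072381

0.072381


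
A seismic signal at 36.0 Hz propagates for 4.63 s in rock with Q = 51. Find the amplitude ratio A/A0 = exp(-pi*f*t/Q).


pi*f*t/Q = pi*36.0*4.63/51 = 10.267464
A/A0 = exp(-10.267464) = 3.5e-05

3.500000e-05


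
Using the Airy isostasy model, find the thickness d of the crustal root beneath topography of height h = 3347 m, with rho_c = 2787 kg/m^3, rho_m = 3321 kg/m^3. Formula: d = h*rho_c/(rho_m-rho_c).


rho_m - rho_c = 3321 - 2787 = 534
d = 3347 * 2787 / 534
= 9328089 / 534
= 17468.33 m

17468.33


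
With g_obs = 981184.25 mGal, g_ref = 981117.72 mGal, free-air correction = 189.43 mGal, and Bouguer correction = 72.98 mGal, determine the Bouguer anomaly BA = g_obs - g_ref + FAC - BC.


BA = g_obs - g_ref + FAC - BC
= 981184.25 - 981117.72 + 189.43 - 72.98
= 182.98 mGal

182.98


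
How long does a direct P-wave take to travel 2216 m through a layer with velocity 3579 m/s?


t = x / V
= 2216 / 3579
= 0.6192 s

0.6192


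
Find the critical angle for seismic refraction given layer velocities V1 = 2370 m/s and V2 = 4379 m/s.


V1/V2 = 2370/4379 = 0.541219
theta_c = arcsin(0.541219) = 32.7667 degrees

32.7667


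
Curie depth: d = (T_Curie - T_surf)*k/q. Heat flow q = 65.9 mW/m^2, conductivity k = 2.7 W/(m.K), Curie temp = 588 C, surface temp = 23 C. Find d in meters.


T_Curie - T_surf = 588 - 23 = 565 C
Convert q to W/m^2: 65.9 mW/m^2 = 0.0659 W/m^2
d = 565 * 2.7 / 0.0659 = 23148.71 m

23148.71


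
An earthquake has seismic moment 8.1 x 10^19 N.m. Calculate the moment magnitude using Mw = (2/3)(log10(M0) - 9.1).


log10(M0) = log10(8.1 x 10^19) = 19.9085
Mw = 2/3 * (19.9085 - 9.1)
= 2/3 * 10.8085
= 7.21

7.21


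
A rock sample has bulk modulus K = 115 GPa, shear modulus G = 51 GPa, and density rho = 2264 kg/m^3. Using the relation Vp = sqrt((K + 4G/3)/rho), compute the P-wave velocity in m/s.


First compute the effective modulus:
K + 4G/3 = 115e9 + 4*51e9/3 = 183000000000.0 Pa
Then divide by density:
183000000000.0 / 2264 = 80830388.6926 Pa/(kg/m^3)
Take the square root:
Vp = sqrt(80830388.6926) = 8990.57 m/s

8990.57


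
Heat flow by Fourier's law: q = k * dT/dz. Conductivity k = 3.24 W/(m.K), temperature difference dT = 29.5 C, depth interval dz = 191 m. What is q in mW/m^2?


q = k * dT / dz * 1000
= 3.24 * 29.5 / 191 * 1000
= 0.500419 * 1000
= 500.4188 mW/m^2

500.4188


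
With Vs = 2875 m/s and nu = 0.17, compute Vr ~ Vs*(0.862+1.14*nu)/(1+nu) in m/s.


Numerator factor = 0.862 + 1.14*0.17 = 1.0558
Denominator = 1 + 0.17 = 1.17
Vr = 2875 * 1.0558 / 1.17 = 2594.38 m/s

2594.38


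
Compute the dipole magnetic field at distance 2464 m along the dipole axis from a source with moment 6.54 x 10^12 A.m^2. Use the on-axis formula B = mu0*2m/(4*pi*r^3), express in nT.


m = 6.54 x 10^12 = 6540000000000 A.m^2
2m = 13080000000000 A.m^2
r^3 = 2464^3 = 14959673344
B = (4pi*10^-7) * 13080000000000 / (4*pi * 14959673344) * 1e9
= 16436812.763582 / 187988799510.45 * 1e9
= 87435.0643 nT

87435.0643


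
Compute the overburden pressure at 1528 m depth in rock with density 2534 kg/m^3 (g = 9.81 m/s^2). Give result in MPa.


P = rho * g * z / 1e6
= 2534 * 9.81 * 1528 / 1e6
= 37983849.12 / 1e6
= 37.9838 MPa

37.9838


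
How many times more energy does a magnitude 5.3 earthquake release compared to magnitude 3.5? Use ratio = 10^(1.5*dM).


M2 - M1 = 5.3 - 3.5 = 1.8
1.5 * 1.8 = 2.7
ratio = 10^2.7 = 501.19

501.19


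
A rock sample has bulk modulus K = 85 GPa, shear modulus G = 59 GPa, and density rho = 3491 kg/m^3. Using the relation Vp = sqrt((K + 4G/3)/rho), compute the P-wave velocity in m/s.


First compute the effective modulus:
K + 4G/3 = 85e9 + 4*59e9/3 = 163666666666.67 Pa
Then divide by density:
163666666666.67 / 3491 = 46882459.6582 Pa/(kg/m^3)
Take the square root:
Vp = sqrt(46882459.6582) = 6847.08 m/s

6847.08


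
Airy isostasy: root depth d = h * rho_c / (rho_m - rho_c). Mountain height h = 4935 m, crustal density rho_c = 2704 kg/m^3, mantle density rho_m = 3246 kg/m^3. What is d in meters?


rho_m - rho_c = 3246 - 2704 = 542
d = 4935 * 2704 / 542
= 13344240 / 542
= 24620.37 m

24620.37


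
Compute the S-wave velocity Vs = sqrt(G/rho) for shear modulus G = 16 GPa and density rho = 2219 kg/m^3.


Convert G to Pa: G = 16e9 Pa
Compute G/rho = 16e9 / 2219 = 7210455.16
Vs = sqrt(7210455.16) = 2685.23 m/s

2685.23


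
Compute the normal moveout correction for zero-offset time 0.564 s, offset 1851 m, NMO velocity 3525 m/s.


x/Vnmo = 1851/3525 = 0.525106
(x/Vnmo)^2 = 0.275737
t0^2 = 0.318096
sqrt(0.318096 + 0.275737) = 0.770605
dt = 0.770605 - 0.564 = 0.206605

0.206605


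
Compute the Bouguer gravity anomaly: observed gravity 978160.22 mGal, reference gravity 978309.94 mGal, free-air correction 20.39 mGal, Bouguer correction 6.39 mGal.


BA = g_obs - g_ref + FAC - BC
= 978160.22 - 978309.94 + 20.39 - 6.39
= -135.72 mGal

-135.72


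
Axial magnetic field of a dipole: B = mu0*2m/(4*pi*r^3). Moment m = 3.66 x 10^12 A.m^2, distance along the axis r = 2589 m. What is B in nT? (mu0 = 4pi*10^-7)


m = 3.66 x 10^12 = 3660000000000 A.m^2
2m = 7320000000000 A.m^2
r^3 = 2589^3 = 17353862469
B = (4pi*10^-7) * 7320000000000 / (4*pi * 17353862469) * 1e9
= 9198583.289711 / 218075067376.07 * 1e9
= 42180.8114 nT

42180.8114


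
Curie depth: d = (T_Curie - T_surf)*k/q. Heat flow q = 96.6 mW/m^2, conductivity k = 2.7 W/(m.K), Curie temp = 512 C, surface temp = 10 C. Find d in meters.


T_Curie - T_surf = 512 - 10 = 502 C
Convert q to W/m^2: 96.6 mW/m^2 = 0.0966 W/m^2
d = 502 * 2.7 / 0.0966 = 14031.06 m

14031.06


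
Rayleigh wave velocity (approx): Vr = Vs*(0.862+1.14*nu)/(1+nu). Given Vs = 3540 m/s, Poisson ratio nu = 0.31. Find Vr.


Numerator factor = 0.862 + 1.14*0.31 = 1.2154
Denominator = 1 + 0.31 = 1.31
Vr = 3540 * 1.2154 / 1.31 = 3284.36 m/s

3284.36


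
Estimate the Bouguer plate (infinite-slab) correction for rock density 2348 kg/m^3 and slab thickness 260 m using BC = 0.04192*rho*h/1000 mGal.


BC = 0.04192 * rho * h / 1000
= 0.04192 * 2348 * 260 / 1000
= 25.5913 mGal

25.5913


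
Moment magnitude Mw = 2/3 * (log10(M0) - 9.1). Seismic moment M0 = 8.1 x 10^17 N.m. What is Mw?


log10(M0) = log10(8.1 x 10^17) = 17.9085
Mw = 2/3 * (17.9085 - 9.1)
= 2/3 * 8.8085
= 5.87

5.87


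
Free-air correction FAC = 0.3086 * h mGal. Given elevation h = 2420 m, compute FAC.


FAC = 0.3086 * h
= 0.3086 * 2420
= 746.812 mGal

746.812


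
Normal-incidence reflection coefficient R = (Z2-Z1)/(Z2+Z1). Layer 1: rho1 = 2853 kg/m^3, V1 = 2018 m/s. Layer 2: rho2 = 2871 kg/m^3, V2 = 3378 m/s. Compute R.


Z1 = 2853 * 2018 = 5757354
Z2 = 2871 * 3378 = 9698238
R = (9698238 - 5757354) / (9698238 + 5757354) = 3940884 / 15455592 = 0.255

0.255


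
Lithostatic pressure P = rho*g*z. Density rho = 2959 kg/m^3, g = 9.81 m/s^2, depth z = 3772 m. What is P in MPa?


P = rho * g * z / 1e6
= 2959 * 9.81 * 3772 / 1e6
= 109492823.88 / 1e6
= 109.4928 MPa

109.4928


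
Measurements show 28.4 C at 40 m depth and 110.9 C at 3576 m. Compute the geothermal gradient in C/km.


dT = 110.9 - 28.4 = 82.5 C
dz = 3576 - 40 = 3536 m
gradient = dT/dz * 1000 = 82.5/3536 * 1000 = 23.3314 C/km

23.3314


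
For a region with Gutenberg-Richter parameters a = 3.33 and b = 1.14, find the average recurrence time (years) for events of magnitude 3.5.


log10(N) = 3.33 - 1.14*3.5 = -0.66
N = 10^-0.66 = 0.218776
T = 1/N = 1/0.218776 = 4.5709 years

4.5709


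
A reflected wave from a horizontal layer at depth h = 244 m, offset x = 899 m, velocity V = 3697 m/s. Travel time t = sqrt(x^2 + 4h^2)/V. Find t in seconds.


x^2 + 4h^2 = 899^2 + 4*244^2 = 808201 + 238144 = 1046345
sqrt(1046345) = 1022.9101
t = 1022.9101 / 3697 = 0.2767 s

0.2767


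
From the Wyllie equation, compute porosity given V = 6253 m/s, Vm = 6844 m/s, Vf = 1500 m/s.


1/V - 1/Vm = 1/6253 - 1/6844 = 1.381e-05
1/Vf - 1/Vm = 1/1500 - 1/6844 = 0.00052055
phi = 1.381e-05 / 0.00052055 = 0.0265

0.0265


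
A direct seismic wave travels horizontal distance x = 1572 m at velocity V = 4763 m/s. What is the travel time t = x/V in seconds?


t = x / V
= 1572 / 4763
= 0.33 s

0.33


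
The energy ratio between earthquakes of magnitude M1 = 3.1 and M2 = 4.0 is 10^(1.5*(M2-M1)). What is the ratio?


M2 - M1 = 4.0 - 3.1 = 0.9
1.5 * 0.9 = 1.35
ratio = 10^1.35 = 22.39

22.39


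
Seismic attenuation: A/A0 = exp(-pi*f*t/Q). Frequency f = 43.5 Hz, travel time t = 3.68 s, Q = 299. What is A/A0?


pi*f*t/Q = pi*43.5*3.68/299 = 1.68196
A/A0 = exp(-1.68196) = 0.186009

0.186009


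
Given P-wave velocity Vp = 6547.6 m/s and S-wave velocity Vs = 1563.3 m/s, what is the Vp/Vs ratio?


Vp/Vs = 6547.6 / 1563.3
= 4.1883

4.1883


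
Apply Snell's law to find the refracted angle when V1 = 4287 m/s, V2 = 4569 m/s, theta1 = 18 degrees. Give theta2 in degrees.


sin(theta1) = sin(18 deg) = 0.309017
sin(theta2) = V2/V1 * sin(theta1) = 4569/4287 * 0.309017 = 0.329344
theta2 = arcsin(0.329344) = 19.229 degrees

19.229


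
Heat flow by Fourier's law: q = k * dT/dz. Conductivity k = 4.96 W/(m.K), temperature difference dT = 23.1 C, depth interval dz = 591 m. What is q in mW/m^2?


q = k * dT / dz * 1000
= 4.96 * 23.1 / 591 * 1000
= 0.193868 * 1000
= 193.868 mW/m^2

193.868


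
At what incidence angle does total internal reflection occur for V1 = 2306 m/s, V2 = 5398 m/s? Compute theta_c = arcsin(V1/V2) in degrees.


V1/V2 = 2306/5398 = 0.427195
theta_c = arcsin(0.427195) = 25.2897 degrees

25.2897


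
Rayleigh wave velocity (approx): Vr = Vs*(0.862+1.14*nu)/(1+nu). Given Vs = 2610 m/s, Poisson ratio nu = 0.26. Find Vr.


Numerator factor = 0.862 + 1.14*0.26 = 1.1584
Denominator = 1 + 0.26 = 1.26
Vr = 2610 * 1.1584 / 1.26 = 2399.54 m/s

2399.54


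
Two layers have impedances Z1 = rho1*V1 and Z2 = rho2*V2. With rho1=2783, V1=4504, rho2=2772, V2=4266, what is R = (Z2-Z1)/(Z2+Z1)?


Z1 = 2783 * 4504 = 12534632
Z2 = 2772 * 4266 = 11825352
R = (11825352 - 12534632) / (11825352 + 12534632) = -709280 / 24359984 = -0.0291

-0.0291


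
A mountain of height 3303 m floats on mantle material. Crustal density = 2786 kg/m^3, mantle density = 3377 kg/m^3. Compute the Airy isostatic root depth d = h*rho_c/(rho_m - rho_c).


rho_m - rho_c = 3377 - 2786 = 591
d = 3303 * 2786 / 591
= 9202158 / 591
= 15570.49 m

15570.49


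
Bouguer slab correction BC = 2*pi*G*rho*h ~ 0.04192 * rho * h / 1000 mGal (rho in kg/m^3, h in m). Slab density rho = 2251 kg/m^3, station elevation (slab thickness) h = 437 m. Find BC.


BC = 0.04192 * rho * h / 1000
= 0.04192 * 2251 * 437 / 1000
= 41.2362 mGal

41.2362


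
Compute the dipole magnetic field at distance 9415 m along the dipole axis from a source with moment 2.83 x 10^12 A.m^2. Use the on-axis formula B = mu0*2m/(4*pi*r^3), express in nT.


m = 2.83 x 10^12 = 2830000000000 A.m^2
2m = 5660000000000 A.m^2
r^3 = 9415^3 = 834566548375
B = (4pi*10^-7) * 5660000000000 / (4*pi * 834566548375) * 1e9
= 7112565.767727 / 10487472549226.76 * 1e9
= 678.1964 nT

678.1964


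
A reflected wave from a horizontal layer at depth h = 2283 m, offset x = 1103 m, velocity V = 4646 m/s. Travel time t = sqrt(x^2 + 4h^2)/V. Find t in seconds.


x^2 + 4h^2 = 1103^2 + 4*2283^2 = 1216609 + 20848356 = 22064965
sqrt(22064965) = 4697.3359
t = 4697.3359 / 4646 = 1.011 s

1.011


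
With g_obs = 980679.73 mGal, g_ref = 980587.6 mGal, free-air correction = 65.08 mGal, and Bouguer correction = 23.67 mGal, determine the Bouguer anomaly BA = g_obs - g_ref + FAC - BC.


BA = g_obs - g_ref + FAC - BC
= 980679.73 - 980587.6 + 65.08 - 23.67
= 133.54 mGal

133.54


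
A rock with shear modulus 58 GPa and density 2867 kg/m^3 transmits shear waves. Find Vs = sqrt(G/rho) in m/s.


Convert G to Pa: G = 58e9 Pa
Compute G/rho = 58e9 / 2867 = 20230205.79
Vs = sqrt(20230205.79) = 4497.8 m/s

4497.8


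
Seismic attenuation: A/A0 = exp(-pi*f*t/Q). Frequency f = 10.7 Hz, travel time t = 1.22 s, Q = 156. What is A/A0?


pi*f*t/Q = pi*10.7*1.22/156 = 0.262887
A/A0 = exp(-0.262887) = 0.768829

0.768829


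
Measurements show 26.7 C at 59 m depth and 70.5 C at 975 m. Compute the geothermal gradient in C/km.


dT = 70.5 - 26.7 = 43.8 C
dz = 975 - 59 = 916 m
gradient = dT/dz * 1000 = 43.8/916 * 1000 = 47.8166 C/km

47.8166


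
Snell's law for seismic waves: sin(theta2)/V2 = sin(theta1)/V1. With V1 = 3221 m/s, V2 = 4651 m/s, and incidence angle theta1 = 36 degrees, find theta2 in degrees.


sin(theta1) = sin(36 deg) = 0.587785
sin(theta2) = V2/V1 * sin(theta1) = 4651/3221 * 0.587785 = 0.848739
theta2 = arcsin(0.848739) = 58.0748 degrees

58.0748


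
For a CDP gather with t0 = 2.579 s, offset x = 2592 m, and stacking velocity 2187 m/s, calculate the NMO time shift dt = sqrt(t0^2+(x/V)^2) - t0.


x/Vnmo = 2592/2187 = 1.185185
(x/Vnmo)^2 = 1.404664
t0^2 = 6.651241
sqrt(6.651241 + 1.404664) = 2.838293
dt = 2.838293 - 2.579 = 0.259293

0.259293


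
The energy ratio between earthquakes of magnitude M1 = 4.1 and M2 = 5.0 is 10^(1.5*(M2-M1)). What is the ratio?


M2 - M1 = 5.0 - 4.1 = 0.9
1.5 * 0.9 = 1.35
ratio = 10^1.35 = 22.39

22.39


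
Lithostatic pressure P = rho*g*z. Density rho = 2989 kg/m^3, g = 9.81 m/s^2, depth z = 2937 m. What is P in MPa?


P = rho * g * z / 1e6
= 2989 * 9.81 * 2937 / 1e6
= 86118978.33 / 1e6
= 86.119 MPa

86.119


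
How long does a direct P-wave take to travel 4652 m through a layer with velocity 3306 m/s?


t = x / V
= 4652 / 3306
= 1.4071 s

1.4071


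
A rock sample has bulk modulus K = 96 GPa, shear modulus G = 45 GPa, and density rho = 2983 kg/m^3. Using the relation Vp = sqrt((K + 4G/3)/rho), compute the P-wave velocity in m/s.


First compute the effective modulus:
K + 4G/3 = 96e9 + 4*45e9/3 = 156000000000.0 Pa
Then divide by density:
156000000000.0 / 2983 = 52296345.9604 Pa/(kg/m^3)
Take the square root:
Vp = sqrt(52296345.9604) = 7231.62 m/s

7231.62


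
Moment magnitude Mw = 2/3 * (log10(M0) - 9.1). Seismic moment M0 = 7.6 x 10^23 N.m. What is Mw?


log10(M0) = log10(7.6 x 10^23) = 23.8808
Mw = 2/3 * (23.8808 - 9.1)
= 2/3 * 14.7808
= 9.85

9.85


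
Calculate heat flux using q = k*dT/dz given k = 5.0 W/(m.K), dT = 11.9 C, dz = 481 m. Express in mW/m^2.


q = k * dT / dz * 1000
= 5.0 * 11.9 / 481 * 1000
= 0.123701 * 1000
= 123.7006 mW/m^2

123.7006


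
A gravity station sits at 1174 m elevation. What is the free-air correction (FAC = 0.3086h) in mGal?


FAC = 0.3086 * h
= 0.3086 * 1174
= 362.2964 mGal

362.2964


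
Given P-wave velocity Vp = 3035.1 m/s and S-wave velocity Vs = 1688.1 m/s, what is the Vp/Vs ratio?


Vp/Vs = 3035.1 / 1688.1
= 1.7979

1.7979


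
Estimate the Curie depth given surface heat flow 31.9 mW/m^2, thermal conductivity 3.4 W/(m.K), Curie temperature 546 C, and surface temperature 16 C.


T_Curie - T_surf = 546 - 16 = 530 C
Convert q to W/m^2: 31.9 mW/m^2 = 0.0319 W/m^2
d = 530 * 3.4 / 0.0319 = 56489.03 m

56489.03


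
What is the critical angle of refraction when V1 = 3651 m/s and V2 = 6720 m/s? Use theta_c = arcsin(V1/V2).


V1/V2 = 3651/6720 = 0.543304
theta_c = arcsin(0.543304) = 32.9088 degrees

32.9088


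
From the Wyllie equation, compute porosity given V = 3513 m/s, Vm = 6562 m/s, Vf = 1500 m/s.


1/V - 1/Vm = 1/3513 - 1/6562 = 0.00013226
1/Vf - 1/Vm = 1/1500 - 1/6562 = 0.00051427
phi = 0.00013226 / 0.00051427 = 0.2572

0.2572


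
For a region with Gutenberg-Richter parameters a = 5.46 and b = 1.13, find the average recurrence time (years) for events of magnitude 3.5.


log10(N) = 5.46 - 1.13*3.5 = 1.505
N = 10^1.505 = 31.988951
T = 1/N = 1/31.988951 = 0.0313 years

0.0313


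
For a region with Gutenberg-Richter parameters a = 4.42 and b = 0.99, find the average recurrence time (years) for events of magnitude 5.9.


log10(N) = 4.42 - 0.99*5.9 = -1.421
N = 10^-1.421 = 0.037931
T = 1/N = 1/0.037931 = 26.3633 years

26.3633


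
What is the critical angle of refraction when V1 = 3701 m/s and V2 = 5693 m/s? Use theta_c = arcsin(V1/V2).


V1/V2 = 3701/5693 = 0.650097
theta_c = arcsin(0.650097) = 40.5489 degrees

40.5489


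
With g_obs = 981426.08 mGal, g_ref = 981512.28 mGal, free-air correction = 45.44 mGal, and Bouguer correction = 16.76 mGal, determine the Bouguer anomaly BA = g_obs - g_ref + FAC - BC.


BA = g_obs - g_ref + FAC - BC
= 981426.08 - 981512.28 + 45.44 - 16.76
= -57.52 mGal

-57.52


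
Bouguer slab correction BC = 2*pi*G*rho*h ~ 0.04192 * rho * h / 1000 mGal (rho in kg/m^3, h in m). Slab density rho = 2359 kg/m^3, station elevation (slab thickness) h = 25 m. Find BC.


BC = 0.04192 * rho * h / 1000
= 0.04192 * 2359 * 25 / 1000
= 2.4722 mGal

2.4722


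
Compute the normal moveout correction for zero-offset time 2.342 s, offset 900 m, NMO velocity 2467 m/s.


x/Vnmo = 900/2467 = 0.364816
(x/Vnmo)^2 = 0.13309
t0^2 = 5.484964
sqrt(5.484964 + 0.13309) = 2.370244
dt = 2.370244 - 2.342 = 0.028244

0.028244


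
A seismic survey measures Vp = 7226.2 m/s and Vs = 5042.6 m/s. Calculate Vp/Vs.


Vp/Vs = 7226.2 / 5042.6
= 1.433

1.433


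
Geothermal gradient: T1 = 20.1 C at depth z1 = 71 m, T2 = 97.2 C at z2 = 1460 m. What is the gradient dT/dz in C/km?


dT = 97.2 - 20.1 = 77.1 C
dz = 1460 - 71 = 1389 m
gradient = dT/dz * 1000 = 77.1/1389 * 1000 = 55.5076 C/km

55.5076


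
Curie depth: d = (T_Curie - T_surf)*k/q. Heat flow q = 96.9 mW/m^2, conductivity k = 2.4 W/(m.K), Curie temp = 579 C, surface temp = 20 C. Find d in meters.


T_Curie - T_surf = 579 - 20 = 559 C
Convert q to W/m^2: 96.9 mW/m^2 = 0.0969 W/m^2
d = 559 * 2.4 / 0.0969 = 13845.2 m

13845.2


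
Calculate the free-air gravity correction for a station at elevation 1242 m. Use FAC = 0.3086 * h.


FAC = 0.3086 * h
= 0.3086 * 1242
= 383.2812 mGal

383.2812


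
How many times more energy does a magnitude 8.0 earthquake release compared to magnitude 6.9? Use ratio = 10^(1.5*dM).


M2 - M1 = 8.0 - 6.9 = 1.1
1.5 * 1.1 = 1.65
ratio = 10^1.65 = 44.67

44.67


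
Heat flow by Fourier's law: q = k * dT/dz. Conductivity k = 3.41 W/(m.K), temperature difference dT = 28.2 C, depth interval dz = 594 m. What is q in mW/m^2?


q = k * dT / dz * 1000
= 3.41 * 28.2 / 594 * 1000
= 0.161889 * 1000
= 161.8889 mW/m^2

161.8889


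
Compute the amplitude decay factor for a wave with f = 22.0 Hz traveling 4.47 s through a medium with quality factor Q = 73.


pi*f*t/Q = pi*22.0*4.47/73 = 4.232113
A/A0 = exp(-4.232113) = 0.014522

0.014522


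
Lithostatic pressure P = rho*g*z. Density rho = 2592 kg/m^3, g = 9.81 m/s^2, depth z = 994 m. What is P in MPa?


P = rho * g * z / 1e6
= 2592 * 9.81 * 994 / 1e6
= 25274954.88 / 1e6
= 25.275 MPa

25.275


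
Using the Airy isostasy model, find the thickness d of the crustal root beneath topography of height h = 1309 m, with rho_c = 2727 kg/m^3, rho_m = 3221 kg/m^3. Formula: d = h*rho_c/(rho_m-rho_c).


rho_m - rho_c = 3221 - 2727 = 494
d = 1309 * 2727 / 494
= 3569643 / 494
= 7226.0 m

7226.0


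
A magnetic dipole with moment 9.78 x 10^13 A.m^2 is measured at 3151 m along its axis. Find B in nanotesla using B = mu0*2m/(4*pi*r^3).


m = 9.78 x 10^13 = 97800000000000 A.m^2
2m = 195600000000000 A.m^2
r^3 = 3151^3 = 31285651951
B = (4pi*10^-7) * 195600000000000 / (4*pi * 31285651951) * 1e9
= 245798209.216865 / 393147097328.12 * 1e9
= 625206.7251 nT

625206.7251


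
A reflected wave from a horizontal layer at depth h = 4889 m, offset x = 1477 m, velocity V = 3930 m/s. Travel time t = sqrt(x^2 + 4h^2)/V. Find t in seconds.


x^2 + 4h^2 = 1477^2 + 4*4889^2 = 2181529 + 95609284 = 97790813
sqrt(97790813) = 9888.9238
t = 9888.9238 / 3930 = 2.5163 s

2.5163


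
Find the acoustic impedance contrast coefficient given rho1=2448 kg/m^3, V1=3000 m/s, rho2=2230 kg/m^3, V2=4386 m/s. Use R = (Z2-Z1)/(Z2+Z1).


Z1 = 2448 * 3000 = 7344000
Z2 = 2230 * 4386 = 9780780
R = (9780780 - 7344000) / (9780780 + 7344000) = 2436780 / 17124780 = 0.1423

0.1423


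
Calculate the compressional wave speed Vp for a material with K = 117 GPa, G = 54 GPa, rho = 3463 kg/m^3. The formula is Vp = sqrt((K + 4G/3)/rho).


First compute the effective modulus:
K + 4G/3 = 117e9 + 4*54e9/3 = 189000000000.0 Pa
Then divide by density:
189000000000.0 / 3463 = 54576956.3962 Pa/(kg/m^3)
Take the square root:
Vp = sqrt(54576956.3962) = 7387.62 m/s

7387.62


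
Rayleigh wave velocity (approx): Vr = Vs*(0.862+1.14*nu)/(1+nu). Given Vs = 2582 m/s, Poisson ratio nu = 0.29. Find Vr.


Numerator factor = 0.862 + 1.14*0.29 = 1.1926
Denominator = 1 + 0.29 = 1.29
Vr = 2582 * 1.1926 / 1.29 = 2387.05 m/s

2387.05


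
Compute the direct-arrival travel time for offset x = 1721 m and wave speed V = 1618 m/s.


t = x / V
= 1721 / 1618
= 1.0637 s

1.0637


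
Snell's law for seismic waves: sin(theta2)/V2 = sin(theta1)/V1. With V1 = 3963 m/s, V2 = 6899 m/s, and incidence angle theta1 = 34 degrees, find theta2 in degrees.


sin(theta1) = sin(34 deg) = 0.559193
sin(theta2) = V2/V1 * sin(theta1) = 6899/3963 * 0.559193 = 0.973473
theta2 = arcsin(0.973473) = 76.7733 degrees

76.7733


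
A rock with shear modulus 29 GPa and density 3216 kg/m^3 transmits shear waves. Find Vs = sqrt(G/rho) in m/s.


Convert G to Pa: G = 29e9 Pa
Compute G/rho = 29e9 / 3216 = 9017412.9353
Vs = sqrt(9017412.9353) = 3002.9 m/s

3002.9


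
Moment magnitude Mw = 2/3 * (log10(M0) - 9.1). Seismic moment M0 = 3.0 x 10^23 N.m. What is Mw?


log10(M0) = log10(3.0 x 10^23) = 23.4771
Mw = 2/3 * (23.4771 - 9.1)
= 2/3 * 14.3771
= 9.58

9.58


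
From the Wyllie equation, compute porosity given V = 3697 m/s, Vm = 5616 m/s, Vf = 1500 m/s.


1/V - 1/Vm = 1/3697 - 1/5616 = 9.243e-05
1/Vf - 1/Vm = 1/1500 - 1/5616 = 0.0004886
phi = 9.243e-05 / 0.0004886 = 0.1892

0.1892


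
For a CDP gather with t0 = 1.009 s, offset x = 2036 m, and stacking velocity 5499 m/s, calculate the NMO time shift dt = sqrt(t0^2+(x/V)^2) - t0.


x/Vnmo = 2036/5499 = 0.370249
(x/Vnmo)^2 = 0.137084
t0^2 = 1.018081
sqrt(1.018081 + 0.137084) = 1.074786
dt = 1.074786 - 1.009 = 0.065786

0.065786


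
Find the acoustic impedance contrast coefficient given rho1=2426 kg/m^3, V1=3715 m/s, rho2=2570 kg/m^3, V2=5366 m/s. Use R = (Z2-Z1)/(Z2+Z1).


Z1 = 2426 * 3715 = 9012590
Z2 = 2570 * 5366 = 13790620
R = (13790620 - 9012590) / (13790620 + 9012590) = 4778030 / 22803210 = 0.2095

0.2095


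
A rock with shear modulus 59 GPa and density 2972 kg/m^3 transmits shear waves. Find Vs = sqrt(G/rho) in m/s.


Convert G to Pa: G = 59e9 Pa
Compute G/rho = 59e9 / 2972 = 19851951.5478
Vs = sqrt(19851951.5478) = 4455.55 m/s

4455.55


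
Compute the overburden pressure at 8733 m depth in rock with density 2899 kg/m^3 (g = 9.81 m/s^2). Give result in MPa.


P = rho * g * z / 1e6
= 2899 * 9.81 * 8733 / 1e6
= 248359446.27 / 1e6
= 248.3594 MPa

248.3594


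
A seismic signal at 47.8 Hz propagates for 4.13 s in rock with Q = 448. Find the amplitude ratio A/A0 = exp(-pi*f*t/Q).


pi*f*t/Q = pi*47.8*4.13/448 = 1.384362
A/A0 = exp(-1.384362) = 0.250483

0.250483


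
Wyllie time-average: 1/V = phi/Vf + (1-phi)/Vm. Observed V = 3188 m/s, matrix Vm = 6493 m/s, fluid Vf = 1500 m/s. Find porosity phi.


1/V - 1/Vm = 1/3188 - 1/6493 = 0.00015966
1/Vf - 1/Vm = 1/1500 - 1/6493 = 0.00051265
phi = 0.00015966 / 0.00051265 = 0.3114

0.3114


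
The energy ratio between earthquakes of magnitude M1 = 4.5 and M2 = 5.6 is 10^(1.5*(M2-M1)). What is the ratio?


M2 - M1 = 5.6 - 4.5 = 1.1
1.5 * 1.1 = 1.65
ratio = 10^1.65 = 44.67

44.67


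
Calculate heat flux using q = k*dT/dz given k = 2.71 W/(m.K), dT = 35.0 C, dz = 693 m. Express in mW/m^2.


q = k * dT / dz * 1000
= 2.71 * 35.0 / 693 * 1000
= 0.136869 * 1000
= 136.8687 mW/m^2

136.8687


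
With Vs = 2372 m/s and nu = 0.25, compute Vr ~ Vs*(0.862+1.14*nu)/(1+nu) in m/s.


Numerator factor = 0.862 + 1.14*0.25 = 1.147
Denominator = 1 + 0.25 = 1.25
Vr = 2372 * 1.147 / 1.25 = 2176.55 m/s

2176.55


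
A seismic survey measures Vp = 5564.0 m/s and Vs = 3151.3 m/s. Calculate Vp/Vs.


Vp/Vs = 5564.0 / 3151.3
= 1.7656

1.7656


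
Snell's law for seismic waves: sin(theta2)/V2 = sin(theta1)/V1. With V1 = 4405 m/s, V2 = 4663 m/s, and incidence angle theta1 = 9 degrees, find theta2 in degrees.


sin(theta1) = sin(9 deg) = 0.156434
sin(theta2) = V2/V1 * sin(theta1) = 4663/4405 * 0.156434 = 0.165597
theta2 = arcsin(0.165597) = 9.5319 degrees

9.5319


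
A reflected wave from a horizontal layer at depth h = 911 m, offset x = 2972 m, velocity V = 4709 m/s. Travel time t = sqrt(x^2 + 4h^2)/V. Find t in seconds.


x^2 + 4h^2 = 2972^2 + 4*911^2 = 8832784 + 3319684 = 12152468
sqrt(12152468) = 3486.039
t = 3486.039 / 4709 = 0.7403 s

0.7403


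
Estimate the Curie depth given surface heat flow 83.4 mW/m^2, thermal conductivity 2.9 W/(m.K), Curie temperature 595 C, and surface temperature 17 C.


T_Curie - T_surf = 595 - 17 = 578 C
Convert q to W/m^2: 83.4 mW/m^2 = 0.0834 W/m^2
d = 578 * 2.9 / 0.0834 = 20098.32 m

20098.32


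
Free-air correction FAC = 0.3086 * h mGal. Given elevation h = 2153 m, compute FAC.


FAC = 0.3086 * h
= 0.3086 * 2153
= 664.4158 mGal

664.4158


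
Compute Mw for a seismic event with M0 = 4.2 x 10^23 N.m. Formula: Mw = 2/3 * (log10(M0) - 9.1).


log10(M0) = log10(4.2 x 10^23) = 23.6232
Mw = 2/3 * (23.6232 - 9.1)
= 2/3 * 14.5232
= 9.68

9.68


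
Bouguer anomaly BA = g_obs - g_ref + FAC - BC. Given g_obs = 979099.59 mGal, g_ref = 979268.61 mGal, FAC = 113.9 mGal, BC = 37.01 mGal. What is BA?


BA = g_obs - g_ref + FAC - BC
= 979099.59 - 979268.61 + 113.9 - 37.01
= -92.13 mGal

-92.13


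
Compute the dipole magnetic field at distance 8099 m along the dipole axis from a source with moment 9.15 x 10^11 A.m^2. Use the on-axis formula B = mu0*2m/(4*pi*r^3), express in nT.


m = 9.15 x 10^11 = 915000000000 A.m^2
2m = 1830000000000 A.m^2
r^3 = 8099^3 = 531244194299
B = (4pi*10^-7) * 1830000000000 / (4*pi * 531244194299) * 1e9
= 2299645.822428 / 6675811432287.87 * 1e9
= 344.4744 nT

344.4744


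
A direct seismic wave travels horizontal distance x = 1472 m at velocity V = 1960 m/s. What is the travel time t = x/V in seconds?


t = x / V
= 1472 / 1960
= 0.751 s

0.751


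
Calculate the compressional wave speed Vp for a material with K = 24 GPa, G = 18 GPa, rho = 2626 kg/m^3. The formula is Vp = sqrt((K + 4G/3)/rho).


First compute the effective modulus:
K + 4G/3 = 24e9 + 4*18e9/3 = 48000000000.0 Pa
Then divide by density:
48000000000.0 / 2626 = 18278750.952 Pa/(kg/m^3)
Take the square root:
Vp = sqrt(18278750.952) = 4275.37 m/s

4275.37


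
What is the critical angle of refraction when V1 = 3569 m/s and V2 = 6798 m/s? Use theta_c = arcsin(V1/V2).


V1/V2 = 3569/6798 = 0.525007
theta_c = arcsin(0.525007) = 31.6687 degrees

31.6687


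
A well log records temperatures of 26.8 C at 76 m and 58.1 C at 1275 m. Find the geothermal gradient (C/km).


dT = 58.1 - 26.8 = 31.3 C
dz = 1275 - 76 = 1199 m
gradient = dT/dz * 1000 = 31.3/1199 * 1000 = 26.1051 C/km

26.1051


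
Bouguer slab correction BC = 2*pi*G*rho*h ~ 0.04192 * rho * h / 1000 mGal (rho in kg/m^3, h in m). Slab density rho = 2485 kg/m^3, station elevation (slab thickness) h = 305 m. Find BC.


BC = 0.04192 * rho * h / 1000
= 0.04192 * 2485 * 305 / 1000
= 31.7722 mGal

31.7722


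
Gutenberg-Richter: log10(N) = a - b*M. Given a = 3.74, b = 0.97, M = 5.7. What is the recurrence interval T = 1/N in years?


log10(N) = 3.74 - 0.97*5.7 = -1.789
N = 10^-1.789 = 0.016255
T = 1/N = 1/0.016255 = 61.5177 years

61.5177


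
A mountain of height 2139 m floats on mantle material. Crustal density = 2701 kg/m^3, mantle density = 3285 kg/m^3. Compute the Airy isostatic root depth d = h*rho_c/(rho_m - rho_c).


rho_m - rho_c = 3285 - 2701 = 584
d = 2139 * 2701 / 584
= 5777439 / 584
= 9892.88 m

9892.88


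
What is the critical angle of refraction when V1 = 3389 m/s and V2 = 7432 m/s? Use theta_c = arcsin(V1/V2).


V1/V2 = 3389/7432 = 0.456001
theta_c = arcsin(0.456001) = 27.1294 degrees

27.1294


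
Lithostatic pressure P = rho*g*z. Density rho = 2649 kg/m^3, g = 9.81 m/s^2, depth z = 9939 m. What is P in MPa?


P = rho * g * z / 1e6
= 2649 * 9.81 * 9939 / 1e6
= 258281711.91 / 1e6
= 258.2817 MPa

258.2817


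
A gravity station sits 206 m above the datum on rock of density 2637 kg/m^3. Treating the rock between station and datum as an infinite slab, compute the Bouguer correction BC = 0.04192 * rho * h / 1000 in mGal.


BC = 0.04192 * rho * h / 1000
= 0.04192 * 2637 * 206 / 1000
= 22.7719 mGal

22.7719


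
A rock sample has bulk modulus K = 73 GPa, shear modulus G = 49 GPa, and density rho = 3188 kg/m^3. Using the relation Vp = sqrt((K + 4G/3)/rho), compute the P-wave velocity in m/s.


First compute the effective modulus:
K + 4G/3 = 73e9 + 4*49e9/3 = 138333333333.33 Pa
Then divide by density:
138333333333.33 / 3188 = 43391886.2401 Pa/(kg/m^3)
Take the square root:
Vp = sqrt(43391886.2401) = 6587.25 m/s

6587.25


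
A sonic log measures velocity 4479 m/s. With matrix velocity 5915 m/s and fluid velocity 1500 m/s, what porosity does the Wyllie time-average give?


1/V - 1/Vm = 1/4479 - 1/5915 = 5.42e-05
1/Vf - 1/Vm = 1/1500 - 1/5915 = 0.0004976
phi = 5.42e-05 / 0.0004976 = 0.1089

0.1089


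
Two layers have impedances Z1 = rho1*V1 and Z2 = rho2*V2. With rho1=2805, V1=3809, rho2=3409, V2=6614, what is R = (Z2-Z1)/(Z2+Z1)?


Z1 = 2805 * 3809 = 10684245
Z2 = 3409 * 6614 = 22547126
R = (22547126 - 10684245) / (22547126 + 10684245) = 11862881 / 33231371 = 0.357

0.357


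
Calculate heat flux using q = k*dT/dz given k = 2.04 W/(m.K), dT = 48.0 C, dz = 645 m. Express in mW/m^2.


q = k * dT / dz * 1000
= 2.04 * 48.0 / 645 * 1000
= 0.151814 * 1000
= 151.814 mW/m^2

151.814


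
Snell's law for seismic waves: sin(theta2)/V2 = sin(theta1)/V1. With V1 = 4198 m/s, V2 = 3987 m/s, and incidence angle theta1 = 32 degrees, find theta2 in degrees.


sin(theta1) = sin(32 deg) = 0.529919
sin(theta2) = V2/V1 * sin(theta1) = 3987/4198 * 0.529919 = 0.503284
theta2 = arcsin(0.503284) = 30.2175 degrees

30.2175


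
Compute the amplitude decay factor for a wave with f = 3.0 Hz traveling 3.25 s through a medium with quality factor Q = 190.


pi*f*t/Q = pi*3.0*3.25/190 = 0.161213
A/A0 = exp(-0.161213) = 0.851111

0.851111


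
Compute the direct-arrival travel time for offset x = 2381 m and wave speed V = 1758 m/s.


t = x / V
= 2381 / 1758
= 1.3544 s

1.3544


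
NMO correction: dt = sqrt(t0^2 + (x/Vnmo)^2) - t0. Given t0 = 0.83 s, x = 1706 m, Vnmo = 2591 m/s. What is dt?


x/Vnmo = 1706/2591 = 0.658433
(x/Vnmo)^2 = 0.433534
t0^2 = 0.6889
sqrt(0.6889 + 0.433534) = 1.05945
dt = 1.05945 - 0.83 = 0.22945

0.22945


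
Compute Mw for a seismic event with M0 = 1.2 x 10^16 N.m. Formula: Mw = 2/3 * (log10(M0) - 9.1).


log10(M0) = log10(1.2 x 10^16) = 16.0792
Mw = 2/3 * (16.0792 - 9.1)
= 2/3 * 6.9792
= 4.65

4.65


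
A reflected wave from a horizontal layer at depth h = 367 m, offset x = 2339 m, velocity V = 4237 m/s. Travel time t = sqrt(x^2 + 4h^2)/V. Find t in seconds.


x^2 + 4h^2 = 2339^2 + 4*367^2 = 5470921 + 538756 = 6009677
sqrt(6009677) = 2451.4643
t = 2451.4643 / 4237 = 0.5786 s

0.5786


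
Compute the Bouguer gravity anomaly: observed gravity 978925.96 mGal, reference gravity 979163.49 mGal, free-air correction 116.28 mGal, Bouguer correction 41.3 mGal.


BA = g_obs - g_ref + FAC - BC
= 978925.96 - 979163.49 + 116.28 - 41.3
= -162.55 mGal

-162.55


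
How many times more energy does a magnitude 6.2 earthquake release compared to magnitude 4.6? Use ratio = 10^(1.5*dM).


M2 - M1 = 6.2 - 4.6 = 1.6
1.5 * 1.6 = 2.4
ratio = 10^2.4 = 251.19

251.19


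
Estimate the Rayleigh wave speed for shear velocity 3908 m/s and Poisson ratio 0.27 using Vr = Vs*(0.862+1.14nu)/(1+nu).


Numerator factor = 0.862 + 1.14*0.27 = 1.1698
Denominator = 1 + 0.27 = 1.27
Vr = 3908 * 1.1698 / 1.27 = 3599.67 m/s

3599.67


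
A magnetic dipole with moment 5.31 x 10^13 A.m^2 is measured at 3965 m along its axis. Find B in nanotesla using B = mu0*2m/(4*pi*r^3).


m = 5.31 x 10^13 = 53100000000000 A.m^2
2m = 106200000000000 A.m^2
r^3 = 3965^3 = 62334657125
B = (4pi*10^-7) * 106200000000000 / (4*pi * 62334657125) * 1e9
= 133454855.924494 / 783320403551.75 * 1e9
= 170370.7133 nT

170370.7133


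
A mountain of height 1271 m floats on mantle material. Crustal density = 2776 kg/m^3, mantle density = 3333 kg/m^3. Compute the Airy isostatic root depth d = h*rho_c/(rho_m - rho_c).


rho_m - rho_c = 3333 - 2776 = 557
d = 1271 * 2776 / 557
= 3528296 / 557
= 6334.46 m

6334.46


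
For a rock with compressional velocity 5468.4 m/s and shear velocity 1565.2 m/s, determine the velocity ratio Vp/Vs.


Vp/Vs = 5468.4 / 1565.2
= 3.4937

3.4937


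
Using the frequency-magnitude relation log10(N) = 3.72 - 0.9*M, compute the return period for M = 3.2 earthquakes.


log10(N) = 3.72 - 0.9*3.2 = 0.84
N = 10^0.84 = 6.91831
T = 1/N = 1/6.91831 = 0.1445 years

0.1445


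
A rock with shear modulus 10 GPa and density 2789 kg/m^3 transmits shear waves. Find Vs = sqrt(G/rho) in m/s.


Convert G to Pa: G = 10e9 Pa
Compute G/rho = 10e9 / 2789 = 3585514.5213
Vs = sqrt(3585514.5213) = 1893.55 m/s

1893.55


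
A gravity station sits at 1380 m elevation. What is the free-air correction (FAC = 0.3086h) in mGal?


FAC = 0.3086 * h
= 0.3086 * 1380
= 425.868 mGal

425.868


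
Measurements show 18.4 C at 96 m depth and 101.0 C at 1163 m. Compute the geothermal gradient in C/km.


dT = 101.0 - 18.4 = 82.6 C
dz = 1163 - 96 = 1067 m
gradient = dT/dz * 1000 = 82.6/1067 * 1000 = 77.4133 C/km

77.4133


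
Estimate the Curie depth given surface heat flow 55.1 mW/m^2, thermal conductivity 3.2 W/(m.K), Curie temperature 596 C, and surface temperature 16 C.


T_Curie - T_surf = 596 - 16 = 580 C
Convert q to W/m^2: 55.1 mW/m^2 = 0.0551 W/m^2
d = 580 * 3.2 / 0.0551 = 33684.21 m

33684.21


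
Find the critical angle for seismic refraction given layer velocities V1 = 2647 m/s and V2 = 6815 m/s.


V1/V2 = 2647/6815 = 0.388408
theta_c = arcsin(0.388408) = 22.8555 degrees

22.8555


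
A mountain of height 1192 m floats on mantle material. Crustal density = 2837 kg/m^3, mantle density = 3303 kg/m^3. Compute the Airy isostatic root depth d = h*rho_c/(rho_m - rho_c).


rho_m - rho_c = 3303 - 2837 = 466
d = 1192 * 2837 / 466
= 3381704 / 466
= 7256.88 m

7256.88
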